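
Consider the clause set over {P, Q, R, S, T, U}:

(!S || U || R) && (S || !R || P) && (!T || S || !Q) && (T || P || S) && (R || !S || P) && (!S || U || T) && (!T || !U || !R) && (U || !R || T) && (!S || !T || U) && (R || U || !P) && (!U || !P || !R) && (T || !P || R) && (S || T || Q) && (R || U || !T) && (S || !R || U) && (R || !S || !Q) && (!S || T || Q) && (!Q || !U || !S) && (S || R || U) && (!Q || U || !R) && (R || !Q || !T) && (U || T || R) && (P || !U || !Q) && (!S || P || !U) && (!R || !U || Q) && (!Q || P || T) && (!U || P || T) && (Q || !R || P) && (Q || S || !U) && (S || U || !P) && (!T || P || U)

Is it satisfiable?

Branch on S: set S = true.
Branch on U: set U = true.
(!Q) alone gives Q = false.
(T) alone gives T = true.
(!R) alone gives R = false.
(P) alone gives P = true.
This assignment satisfies each clause.
A satisfying assignment: P=true,  Q=false,  R=false,  S=true,  T=true,  U=true.

Satisfiable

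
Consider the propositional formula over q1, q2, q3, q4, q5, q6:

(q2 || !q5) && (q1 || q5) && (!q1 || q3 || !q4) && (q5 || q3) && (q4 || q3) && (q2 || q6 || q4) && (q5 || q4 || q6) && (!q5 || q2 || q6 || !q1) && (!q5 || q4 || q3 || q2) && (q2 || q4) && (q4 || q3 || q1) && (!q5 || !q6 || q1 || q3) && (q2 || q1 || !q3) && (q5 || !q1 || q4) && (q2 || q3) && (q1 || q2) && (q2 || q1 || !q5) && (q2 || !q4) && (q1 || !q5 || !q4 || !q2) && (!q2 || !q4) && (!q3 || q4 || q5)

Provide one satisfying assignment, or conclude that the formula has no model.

Branch on q2: set q2 = true.
Unit clause (!q4) forces q4 = false.
Unit clause (q3) forces q3 = true.
Unit clause (q5) forces q5 = true.
No clause remains; q1, q6 are free.

q1 ↦ true; q2 ↦ true; q3 ↦ true; q4 ↦ false; q5 ↦ true; q6 ↦ true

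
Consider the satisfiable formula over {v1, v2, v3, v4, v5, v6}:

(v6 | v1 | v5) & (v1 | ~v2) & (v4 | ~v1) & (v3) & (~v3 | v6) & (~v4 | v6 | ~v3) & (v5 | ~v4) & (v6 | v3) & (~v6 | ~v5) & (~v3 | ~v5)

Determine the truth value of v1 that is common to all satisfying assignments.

False

Suppose v1 = 1.
(v4) alone gives v4 = 1.
(v3) alone gives v3 = 1.
(v6) alone gives v6 = 1.
(v5) alone gives v5 = 1.
That conflicts with the unit clause (~v5).
So every satisfying assignment has v1 = False.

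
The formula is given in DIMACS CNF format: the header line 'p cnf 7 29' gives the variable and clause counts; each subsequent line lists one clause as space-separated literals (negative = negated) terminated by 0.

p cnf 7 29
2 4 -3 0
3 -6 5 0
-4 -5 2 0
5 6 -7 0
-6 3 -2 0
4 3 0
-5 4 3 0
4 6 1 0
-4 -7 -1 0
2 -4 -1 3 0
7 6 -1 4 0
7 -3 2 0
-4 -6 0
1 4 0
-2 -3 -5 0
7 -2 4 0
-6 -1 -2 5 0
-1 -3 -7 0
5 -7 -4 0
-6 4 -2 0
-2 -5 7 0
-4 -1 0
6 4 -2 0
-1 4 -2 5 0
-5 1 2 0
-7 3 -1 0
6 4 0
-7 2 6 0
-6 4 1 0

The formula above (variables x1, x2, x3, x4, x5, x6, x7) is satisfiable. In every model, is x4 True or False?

Suppose x4 = False.
Unit clause (x3) forces x3 = True.
Unit clause (x2) forces x2 = True.
Unit clause (x1) forces x1 = True.
Unit clause (¬x5) forces x5 = False.
But (x5) is also a unit clause — contradiction.
So every satisfying assignment has x4 = True.

True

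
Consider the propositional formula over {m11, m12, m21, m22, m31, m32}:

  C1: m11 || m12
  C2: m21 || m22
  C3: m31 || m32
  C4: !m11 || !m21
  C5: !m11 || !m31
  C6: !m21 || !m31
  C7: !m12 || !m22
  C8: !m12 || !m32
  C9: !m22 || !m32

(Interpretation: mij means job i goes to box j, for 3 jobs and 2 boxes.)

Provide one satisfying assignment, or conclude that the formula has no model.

Suppose m11 = true.
From the singleton clause (!m21), m21 = false.
From the singleton clause (m22), m22 = true.
From the singleton clause (!m31), m31 = false.
From the singleton clause (m32), m32 = true.
Now (!m32) is unsatisfied and unit — conflict.
So m11 must be the other value — set m11 = false.
From the singleton clause (m12), m12 = true.
From the singleton clause (!m22), m22 = false.
From the singleton clause (m21), m21 = true.
From the singleton clause (!m31), m31 = false.
From the singleton clause (m32), m32 = true.
Now (!m32) is unsatisfied and unit — conflict.
Either choice for m11 ends in contradiction.

UNSATISFIABLE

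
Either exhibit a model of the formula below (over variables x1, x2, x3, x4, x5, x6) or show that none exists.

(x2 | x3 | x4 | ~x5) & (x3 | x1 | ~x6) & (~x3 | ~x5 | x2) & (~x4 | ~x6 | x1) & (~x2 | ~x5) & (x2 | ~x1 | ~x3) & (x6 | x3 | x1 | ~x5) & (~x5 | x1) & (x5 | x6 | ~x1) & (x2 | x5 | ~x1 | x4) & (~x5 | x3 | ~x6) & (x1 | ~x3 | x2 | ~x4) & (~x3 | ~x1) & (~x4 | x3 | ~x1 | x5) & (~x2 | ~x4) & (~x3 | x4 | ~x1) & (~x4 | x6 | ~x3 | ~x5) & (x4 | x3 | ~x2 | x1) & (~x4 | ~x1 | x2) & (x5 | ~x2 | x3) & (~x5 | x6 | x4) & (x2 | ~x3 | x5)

Branch on x2: set x2 = 0.
Branch on x3: set x3 = 0.
Branch on x4: set x4 = 0.
(~x5) alone gives x5 = 0.
(~x1) alone gives x1 = 0.
(~x6) alone gives x6 = 0.
Every clause now holds.

x1 ↦ 0; x2 ↦ 0; x3 ↦ 0; x4 ↦ 0; x5 ↦ 0; x6 ↦ 0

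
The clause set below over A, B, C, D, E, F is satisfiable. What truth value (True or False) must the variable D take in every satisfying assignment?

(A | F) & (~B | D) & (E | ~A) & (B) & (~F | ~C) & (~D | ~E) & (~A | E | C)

Suppose D = 0.
From the singleton clause (~B), B = 0.
That conflicts with the unit clause (B).
So every satisfying assignment has D = True.

True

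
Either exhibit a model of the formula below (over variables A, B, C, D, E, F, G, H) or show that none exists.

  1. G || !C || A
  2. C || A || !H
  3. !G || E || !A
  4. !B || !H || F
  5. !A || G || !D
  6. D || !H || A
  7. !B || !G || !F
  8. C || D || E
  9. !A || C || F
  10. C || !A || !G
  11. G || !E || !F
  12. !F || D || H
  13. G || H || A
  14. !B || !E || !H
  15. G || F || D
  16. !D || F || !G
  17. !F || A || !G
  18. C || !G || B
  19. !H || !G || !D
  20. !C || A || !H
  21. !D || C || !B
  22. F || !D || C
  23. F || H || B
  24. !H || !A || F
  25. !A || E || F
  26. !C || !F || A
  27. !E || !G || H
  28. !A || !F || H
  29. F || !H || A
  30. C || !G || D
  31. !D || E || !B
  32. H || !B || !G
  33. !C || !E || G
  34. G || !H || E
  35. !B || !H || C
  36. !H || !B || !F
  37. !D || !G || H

A ↦ true; B ↦ false; C ↦ true; D ↦ false; E ↦ true; F ↦ true; G ↦ true; H ↦ true

Branch on G: set G = true.
Branch on E: set E = true.
Unit clause (H) forces H = true.
Unit clause (!B) forces B = false.
Unit clause (C) forces C = true.
Unit clause (!D) forces D = false.
Unit clause (A) forces A = true.
Unit clause (F) forces F = true.
This assignment satisfies each clause.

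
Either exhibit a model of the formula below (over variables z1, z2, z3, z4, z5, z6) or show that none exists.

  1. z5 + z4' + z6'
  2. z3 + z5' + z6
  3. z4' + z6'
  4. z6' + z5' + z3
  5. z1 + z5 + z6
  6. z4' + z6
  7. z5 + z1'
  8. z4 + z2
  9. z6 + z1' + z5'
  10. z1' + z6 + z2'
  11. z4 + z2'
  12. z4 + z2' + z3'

UNSATISFIABLE

Suppose z4 = 0.
From the singleton clause (z2), z2 = 1.
Now (z2') is unsatisfied and unit — conflict.
Backtrack on z4: now try z4 = 1.
From the singleton clause (z6'), z6 = 0.
Now (z6) is unsatisfied and unit — conflict.
Both values of z4 lead to a conflict.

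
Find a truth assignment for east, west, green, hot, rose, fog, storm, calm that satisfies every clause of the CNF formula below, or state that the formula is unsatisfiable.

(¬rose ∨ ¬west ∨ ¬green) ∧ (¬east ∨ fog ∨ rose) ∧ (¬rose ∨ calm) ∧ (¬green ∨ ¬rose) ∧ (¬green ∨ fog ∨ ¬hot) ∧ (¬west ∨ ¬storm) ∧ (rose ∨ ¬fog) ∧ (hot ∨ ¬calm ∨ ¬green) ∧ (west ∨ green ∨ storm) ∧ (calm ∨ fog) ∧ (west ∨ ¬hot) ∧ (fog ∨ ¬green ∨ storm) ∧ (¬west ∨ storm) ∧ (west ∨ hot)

Suppose rose = False.
From the singleton clause (¬fog), fog = False.
From the singleton clause (¬east), east = False.
From the singleton clause (calm), calm = True.
Suppose green = False.
Suppose west = False.
From the singleton clause (storm), storm = True.
From the singleton clause (¬hot), hot = False.
But (hot) is also a unit clause — contradiction.
Undo west and try west = True.
From the singleton clause (¬storm), storm = False.
But (storm) is also a unit clause — contradiction.
Either choice for west ends in contradiction.
Undo green and try green = True.
From the singleton clause (¬hot), hot = False.
But (hot) is also a unit clause — contradiction.
Either choice for green ends in contradiction.
Undo rose and try rose = True.
From the singleton clause (calm), calm = True.
From the singleton clause (¬green), green = False.
Suppose west = False.
From the singleton clause (storm), storm = True.
From the singleton clause (¬hot), hot = False.
But (hot) is also a unit clause — contradiction.
Undo west and try west = True.
From the singleton clause (¬storm), storm = False.
But (storm) is also a unit clause — contradiction.
Either choice for west ends in contradiction.
Either choice for rose ends in contradiction.

UNSATISFIABLE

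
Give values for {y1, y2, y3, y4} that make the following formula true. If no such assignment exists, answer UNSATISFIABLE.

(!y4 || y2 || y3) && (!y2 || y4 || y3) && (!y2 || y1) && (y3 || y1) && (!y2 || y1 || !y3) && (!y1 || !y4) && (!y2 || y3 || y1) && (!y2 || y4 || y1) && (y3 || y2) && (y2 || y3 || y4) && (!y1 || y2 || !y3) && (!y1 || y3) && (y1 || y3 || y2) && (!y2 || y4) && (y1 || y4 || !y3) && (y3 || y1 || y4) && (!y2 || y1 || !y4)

y1: false; y2: false; y3: true; y4: true

Suppose y2 = false.
(y3) alone gives y3 = true.
(!y1) alone gives y1 = false.
(y4) alone gives y4 = true.
All clauses are satisfied.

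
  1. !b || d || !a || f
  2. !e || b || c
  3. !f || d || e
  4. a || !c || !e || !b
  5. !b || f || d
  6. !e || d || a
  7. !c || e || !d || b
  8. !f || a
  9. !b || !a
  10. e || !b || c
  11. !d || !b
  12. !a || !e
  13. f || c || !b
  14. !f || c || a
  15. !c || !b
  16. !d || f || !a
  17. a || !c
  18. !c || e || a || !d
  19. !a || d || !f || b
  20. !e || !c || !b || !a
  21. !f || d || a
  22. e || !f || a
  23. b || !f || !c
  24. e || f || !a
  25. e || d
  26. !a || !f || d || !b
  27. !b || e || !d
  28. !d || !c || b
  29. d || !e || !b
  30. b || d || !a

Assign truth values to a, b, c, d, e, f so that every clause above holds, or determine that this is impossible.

Branch on f: set f = false.
Branch on b: set b = false.
Branch on e: set e = false.
Unit clause (!a) forces a = false.
Unit clause (!c) forces c = false.
Unit clause (d) forces d = true.
This assignment satisfies each clause.

a ↦ false; b ↦ false; c ↦ false; d ↦ true; e ↦ false; f ↦ false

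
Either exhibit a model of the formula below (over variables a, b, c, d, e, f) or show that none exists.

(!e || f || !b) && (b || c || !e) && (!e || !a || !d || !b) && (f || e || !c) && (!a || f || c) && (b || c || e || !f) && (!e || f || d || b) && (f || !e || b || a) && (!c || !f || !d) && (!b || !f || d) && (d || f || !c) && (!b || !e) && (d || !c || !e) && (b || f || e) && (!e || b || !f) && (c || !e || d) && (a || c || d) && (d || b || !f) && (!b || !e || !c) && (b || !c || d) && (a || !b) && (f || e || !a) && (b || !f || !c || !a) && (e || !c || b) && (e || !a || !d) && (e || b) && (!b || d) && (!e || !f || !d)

Case b = false:
The clause (e) is unit, so e = true.
The clause (c) is unit, so c = true.
The clause (d) is unit, so d = true.
The clause (!f) is unit, so f = false.
The clause (a) is unit, so a = true.
This assignment satisfies each clause.

a: true, b: false, c: true, d: true, e: true, f: false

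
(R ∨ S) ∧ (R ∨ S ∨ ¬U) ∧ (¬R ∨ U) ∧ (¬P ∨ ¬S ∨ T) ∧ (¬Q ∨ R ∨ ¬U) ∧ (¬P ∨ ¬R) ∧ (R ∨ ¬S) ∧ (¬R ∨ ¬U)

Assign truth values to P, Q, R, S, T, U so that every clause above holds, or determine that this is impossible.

UNSATISFIABLE

Suppose R = True.
The clause (U) is unit, so U = True.
Now (¬U) is unsatisfied and unit — conflict.
So R must be the other value — set R = False.
The clause (S) is unit, so S = True.
Now (¬S) is unsatisfied and unit — conflict.
Neither R = True nor R = False works.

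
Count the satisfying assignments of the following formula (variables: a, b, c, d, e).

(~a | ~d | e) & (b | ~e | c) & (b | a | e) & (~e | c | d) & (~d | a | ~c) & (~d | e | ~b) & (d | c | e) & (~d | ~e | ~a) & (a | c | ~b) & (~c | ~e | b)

There are 2^5 = 32 truth assignments over (a, b, c, d, e).
Split on d. With d = 1, the clauses containing d are satisfied and ~d drops from the rest; 0 of the 2^4 = 16 assignments to the other variables satisfy what remains.
With d = 0, by the same count on the reduced clause set, 5 assignments work.
Total: 0 + 5 = 5.

5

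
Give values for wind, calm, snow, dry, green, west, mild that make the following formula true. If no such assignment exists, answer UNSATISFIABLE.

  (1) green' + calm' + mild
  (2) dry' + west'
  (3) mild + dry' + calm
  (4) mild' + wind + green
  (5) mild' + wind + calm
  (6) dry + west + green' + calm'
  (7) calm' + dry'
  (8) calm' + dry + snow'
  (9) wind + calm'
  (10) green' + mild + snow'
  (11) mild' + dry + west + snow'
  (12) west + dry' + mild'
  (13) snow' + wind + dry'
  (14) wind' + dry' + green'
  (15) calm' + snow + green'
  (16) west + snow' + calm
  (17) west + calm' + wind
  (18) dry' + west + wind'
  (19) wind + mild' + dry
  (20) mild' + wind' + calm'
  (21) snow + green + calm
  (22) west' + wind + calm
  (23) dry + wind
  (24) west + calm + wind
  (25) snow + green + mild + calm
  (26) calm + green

Try dry = 0.
From the singleton clause (wind), wind = 1.
Try calm = 1.
From the singleton clause (snow'), snow = 0.
From the singleton clause (green'), green = 0.
From the singleton clause (mild'), mild = 0.
Every clause is now satisfied; west is unconstrained.

wind: 1,  calm: 1,  snow: 0,  dry: 0,  green: 0,  west: 1,  mild: 0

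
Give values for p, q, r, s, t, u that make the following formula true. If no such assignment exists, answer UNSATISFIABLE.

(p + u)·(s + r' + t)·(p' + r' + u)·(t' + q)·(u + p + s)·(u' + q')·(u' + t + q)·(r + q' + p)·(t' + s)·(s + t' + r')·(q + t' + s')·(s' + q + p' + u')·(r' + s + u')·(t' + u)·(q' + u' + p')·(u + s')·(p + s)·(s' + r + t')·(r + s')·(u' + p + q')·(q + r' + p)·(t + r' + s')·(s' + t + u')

p: 1,  q: 1,  r: 0,  s: 0,  t: 0,  u: 0

Try p = 1.
Try r = 0.
The clause (s') is unit, so s = 0.
The clause (t') is unit, so t = 0.
Try u = 0.
No clause remains; q is free.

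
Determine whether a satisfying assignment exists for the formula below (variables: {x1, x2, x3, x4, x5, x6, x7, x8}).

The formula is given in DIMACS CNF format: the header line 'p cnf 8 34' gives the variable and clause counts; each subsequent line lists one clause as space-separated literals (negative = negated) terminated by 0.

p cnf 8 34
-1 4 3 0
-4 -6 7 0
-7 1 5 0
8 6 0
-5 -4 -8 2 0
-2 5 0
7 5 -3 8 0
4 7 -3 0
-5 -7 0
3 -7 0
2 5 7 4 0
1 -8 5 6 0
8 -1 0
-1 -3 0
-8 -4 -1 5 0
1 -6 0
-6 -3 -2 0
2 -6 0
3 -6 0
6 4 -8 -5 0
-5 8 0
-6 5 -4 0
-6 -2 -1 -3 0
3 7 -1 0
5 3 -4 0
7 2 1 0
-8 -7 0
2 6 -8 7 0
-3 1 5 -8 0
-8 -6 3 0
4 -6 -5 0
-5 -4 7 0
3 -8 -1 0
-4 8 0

Suppose x8 = True.
From the singleton clause (¬x7), x7 = False.
Suppose x4 = False.
From the singleton clause (¬x3), x3 = False.
From the singleton clause (¬x1), x1 = False.
From the singleton clause (¬x6), x6 = False.
From the singleton clause (x5), x5 = True.
Now (¬x5) is unsatisfied and unit — conflict.
Undo x4 and try x4 = True.
From the singleton clause (¬x6), x6 = False.
From the singleton clause (x2), x2 = True.
From the singleton clause (x5), x5 = True.
Now (¬x5) is unsatisfied and unit — conflict.
Both values of x4 lead to a conflict.
Undo x8 and try x8 = False.
From the singleton clause (x6), x6 = True.
From the singleton clause (¬x1), x1 = False.
Now (x1) is unsatisfied and unit — conflict.
Both values of x8 lead to a conflict.
No assignment satisfies every clause.

No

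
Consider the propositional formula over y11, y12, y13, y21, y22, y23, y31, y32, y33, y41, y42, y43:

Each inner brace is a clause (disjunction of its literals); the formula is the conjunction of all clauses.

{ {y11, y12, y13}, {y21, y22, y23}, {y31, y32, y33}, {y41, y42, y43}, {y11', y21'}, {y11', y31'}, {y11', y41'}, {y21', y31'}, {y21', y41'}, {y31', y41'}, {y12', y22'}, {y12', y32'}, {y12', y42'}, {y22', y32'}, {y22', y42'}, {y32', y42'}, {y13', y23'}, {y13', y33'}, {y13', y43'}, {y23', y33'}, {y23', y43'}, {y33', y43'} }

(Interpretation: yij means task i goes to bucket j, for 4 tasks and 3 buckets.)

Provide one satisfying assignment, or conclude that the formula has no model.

Try y11 = 0.
Try y12 = 1.
From the singleton clause (y22'), y22 = 0.
From the singleton clause (y32'), y32 = 0.
From the singleton clause (y42'), y42 = 0.
Try y21 = 1.
From the singleton clause (y31'), y31 = 0.
From the singleton clause (y33), y33 = 1.
From the singleton clause (y41'), y41 = 0.
From the singleton clause (y43), y43 = 1.
That conflicts with the unit clause (y43').
Undo y21 and try y21 = 0.
From the singleton clause (y23), y23 = 1.
From the singleton clause (y13'), y13 = 0.
From the singleton clause (y33'), y33 = 0.
From the singleton clause (y31), y31 = 1.
From the singleton clause (y41'), y41 = 0.
From the singleton clause (y43), y43 = 1.
That conflicts with the unit clause (y43').
Neither y21 = 1 nor y21 = 0 works.
Undo y12 and try y12 = 0.
From the singleton clause (y13), y13 = 1.
From the singleton clause (y23'), y23 = 0.
From the singleton clause (y33'), y33 = 0.
From the singleton clause (y43'), y43 = 0.
Try y21 = 1.
From the singleton clause (y31'), y31 = 0.
From the singleton clause (y32), y32 = 1.
From the singleton clause (y41'), y41 = 0.
From the singleton clause (y42), y42 = 1.
That conflicts with the unit clause (y42').
Undo y21 and try y21 = 0.
From the singleton clause (y22), y22 = 1.
From the singleton clause (y32'), y32 = 0.
From the singleton clause (y31), y31 = 1.
From the singleton clause (y41'), y41 = 0.
From the singleton clause (y42), y42 = 1.
That conflicts with the unit clause (y42').
Neither y21 = 1 nor y21 = 0 works.
Neither y12 = 1 nor y12 = 0 works.
Undo y11 and try y11 = 1.
From the singleton clause (y21'), y21 = 0.
From the singleton clause (y31'), y31 = 0.
From the singleton clause (y41'), y41 = 0.
Try y22 = 1.
From the singleton clause (y12'), y12 = 0.
From the singleton clause (y32'), y32 = 0.
From the singleton clause (y33), y33 = 1.
From the singleton clause (y42'), y42 = 0.
From the singleton clause (y43), y43 = 1.
That conflicts with the unit clause (y43').
Undo y22 and try y22 = 0.
From the singleton clause (y23), y23 = 1.
From the singleton clause (y13'), y13 = 0.
From the singleton clause (y33'), y33 = 0.
From the singleton clause (y32), y32 = 1.
From the singleton clause (y12'), y12 = 0.
From the singleton clause (y42'), y42 = 0.
From the singleton clause (y43), y43 = 1.
That conflicts with the unit clause (y43').
Neither y22 = 1 nor y22 = 0 works.
Neither y11 = 1 nor y11 = 0 works.

UNSATISFIABLE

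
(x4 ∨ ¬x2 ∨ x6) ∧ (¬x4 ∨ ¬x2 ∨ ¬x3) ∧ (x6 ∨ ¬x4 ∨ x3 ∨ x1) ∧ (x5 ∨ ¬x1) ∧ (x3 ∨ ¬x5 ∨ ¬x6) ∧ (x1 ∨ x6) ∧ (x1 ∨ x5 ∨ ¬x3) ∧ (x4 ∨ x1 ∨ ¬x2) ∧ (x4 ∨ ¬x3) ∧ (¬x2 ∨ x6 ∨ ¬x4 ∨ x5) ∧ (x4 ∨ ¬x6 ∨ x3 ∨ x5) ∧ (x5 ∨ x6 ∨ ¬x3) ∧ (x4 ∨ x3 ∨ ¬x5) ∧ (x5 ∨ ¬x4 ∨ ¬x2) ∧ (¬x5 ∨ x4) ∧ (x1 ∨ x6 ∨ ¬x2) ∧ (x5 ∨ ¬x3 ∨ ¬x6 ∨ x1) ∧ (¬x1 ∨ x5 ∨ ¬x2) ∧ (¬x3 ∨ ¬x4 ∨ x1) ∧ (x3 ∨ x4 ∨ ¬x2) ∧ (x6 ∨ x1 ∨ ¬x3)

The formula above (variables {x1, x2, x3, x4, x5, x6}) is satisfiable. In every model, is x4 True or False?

True

Suppose x4 = False.
From the singleton clause (¬x3), x3 = False.
From the singleton clause (¬x5), x5 = False.
From the singleton clause (¬x1), x1 = False.
From the singleton clause (x6), x6 = True.
Now (¬x6) is unsatisfied and unit — conflict.
So every satisfying assignment has x4 = True.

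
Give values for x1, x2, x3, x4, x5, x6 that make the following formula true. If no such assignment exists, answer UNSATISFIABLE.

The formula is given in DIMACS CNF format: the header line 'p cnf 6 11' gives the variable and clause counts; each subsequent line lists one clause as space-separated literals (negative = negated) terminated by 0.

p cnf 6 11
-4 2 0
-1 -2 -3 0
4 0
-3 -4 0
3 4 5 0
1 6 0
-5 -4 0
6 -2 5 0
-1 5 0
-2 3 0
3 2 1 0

(x4) alone gives x4 = True.
(x2) alone gives x2 = True.
(¬x3) alone gives x3 = False.
Now (x3) is unsatisfied and unit — conflict.

UNSATISFIABLE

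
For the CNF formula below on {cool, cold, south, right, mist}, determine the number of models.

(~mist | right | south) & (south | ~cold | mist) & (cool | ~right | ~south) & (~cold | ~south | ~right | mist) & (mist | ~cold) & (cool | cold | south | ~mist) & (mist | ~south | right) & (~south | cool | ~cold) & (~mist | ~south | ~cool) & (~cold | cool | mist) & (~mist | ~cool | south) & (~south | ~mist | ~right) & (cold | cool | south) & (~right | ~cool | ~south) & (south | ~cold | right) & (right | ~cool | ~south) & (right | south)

3

There are 2^5 = 32 truth assignments over (cool, cold, south, right, mist).
Split on cold. With cold = 1, the clauses containing cold are satisfied and ~cold drops from the rest; 1 of the 2^4 = 16 assignments to the other variables satisfy what remains.
With cold = 0, by the same count on the reduced clause set, 2 assignments work.
(One model: cool=F, cold=F, south=T, right=F, mist=T.)
Total: 1 + 2 = 3.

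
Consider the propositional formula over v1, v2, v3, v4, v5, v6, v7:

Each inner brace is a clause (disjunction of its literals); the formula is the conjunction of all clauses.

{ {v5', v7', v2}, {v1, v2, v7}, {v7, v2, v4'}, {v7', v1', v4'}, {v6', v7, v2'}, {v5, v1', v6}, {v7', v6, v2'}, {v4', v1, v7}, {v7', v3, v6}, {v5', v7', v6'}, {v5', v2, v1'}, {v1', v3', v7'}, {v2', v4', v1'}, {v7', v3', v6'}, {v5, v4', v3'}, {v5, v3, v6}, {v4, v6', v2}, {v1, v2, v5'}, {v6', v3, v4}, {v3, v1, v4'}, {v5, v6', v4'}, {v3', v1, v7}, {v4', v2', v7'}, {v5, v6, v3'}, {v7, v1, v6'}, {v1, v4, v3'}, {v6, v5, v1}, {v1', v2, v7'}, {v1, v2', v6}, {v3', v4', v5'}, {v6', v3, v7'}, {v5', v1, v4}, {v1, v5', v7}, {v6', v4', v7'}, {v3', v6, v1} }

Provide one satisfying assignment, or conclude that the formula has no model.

Case v5 = 1:
Case v7 = 0:
The clause (v1) is unit, so v1 = 1.
The clause (v2) is unit, so v2 = 1.
The clause (v6') is unit, so v6 = 0.
The clause (v4') is unit, so v4 = 0.
Every clause is now satisfied; v3 is unconstrained.

v1 ↦ 1, v2 ↦ 1, v3 ↦ 0, v4 ↦ 0, v5 ↦ 1, v6 ↦ 0, v7 ↦ 0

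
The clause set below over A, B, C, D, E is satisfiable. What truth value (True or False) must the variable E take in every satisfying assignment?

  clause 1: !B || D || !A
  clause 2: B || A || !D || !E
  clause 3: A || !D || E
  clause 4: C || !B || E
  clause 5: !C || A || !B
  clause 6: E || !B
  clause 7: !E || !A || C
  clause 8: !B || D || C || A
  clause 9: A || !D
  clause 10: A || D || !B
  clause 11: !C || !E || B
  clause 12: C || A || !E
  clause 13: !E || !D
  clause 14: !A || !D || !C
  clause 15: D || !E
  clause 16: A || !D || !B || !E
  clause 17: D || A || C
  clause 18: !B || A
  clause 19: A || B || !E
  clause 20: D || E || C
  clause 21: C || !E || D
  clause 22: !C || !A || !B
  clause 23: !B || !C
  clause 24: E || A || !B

False

Suppose E = true.
From the singleton clause (!D), D = false.
But (D) is also a unit clause — contradiction.
So every satisfying assignment has E = False.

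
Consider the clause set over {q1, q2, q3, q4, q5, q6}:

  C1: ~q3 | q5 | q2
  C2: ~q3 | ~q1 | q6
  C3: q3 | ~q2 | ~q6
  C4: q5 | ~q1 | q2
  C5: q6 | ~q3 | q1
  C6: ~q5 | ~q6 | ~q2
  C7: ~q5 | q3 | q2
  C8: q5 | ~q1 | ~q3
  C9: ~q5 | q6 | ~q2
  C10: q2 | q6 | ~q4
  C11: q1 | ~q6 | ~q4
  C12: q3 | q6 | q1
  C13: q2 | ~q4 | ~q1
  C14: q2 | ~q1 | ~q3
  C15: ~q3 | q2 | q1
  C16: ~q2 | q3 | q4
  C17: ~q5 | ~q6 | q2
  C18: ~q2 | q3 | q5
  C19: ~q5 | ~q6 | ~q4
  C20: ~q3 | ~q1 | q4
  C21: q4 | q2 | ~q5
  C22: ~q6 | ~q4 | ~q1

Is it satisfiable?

Branch on q3: set q3 = 0.
Branch on q2: set q2 = 0.
Unit clause (~q5) forces q5 = 0.
Unit clause (~q1) forces q1 = 0.
Unit clause (q6) forces q6 = 1.
Unit clause (~q4) forces q4 = 0.
Every clause now holds.
A satisfying assignment: q1 ↦ 0; q2 ↦ 0; q3 ↦ 0; q4 ↦ 0; q5 ↦ 0; q6 ↦ 1.

Yes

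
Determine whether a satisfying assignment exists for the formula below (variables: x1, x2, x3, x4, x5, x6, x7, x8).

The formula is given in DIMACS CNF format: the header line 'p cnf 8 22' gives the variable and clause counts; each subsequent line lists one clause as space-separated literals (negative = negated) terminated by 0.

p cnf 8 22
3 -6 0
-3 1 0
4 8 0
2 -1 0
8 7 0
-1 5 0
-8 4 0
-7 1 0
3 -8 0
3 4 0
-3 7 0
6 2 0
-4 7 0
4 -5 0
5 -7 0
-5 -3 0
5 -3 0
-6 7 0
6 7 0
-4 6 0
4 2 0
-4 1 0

No

Suppose x3 = True.
The clause (x1) is unit, so x1 = True.
The clause (x2) is unit, so x2 = True.
The clause (x5) is unit, so x5 = True.
That conflicts with the unit clause (¬x5).
Undo x3 and try x3 = False.
The clause (¬x6) is unit, so x6 = False.
The clause (¬x8) is unit, so x8 = False.
The clause (x4) is unit, so x4 = True.
That conflicts with the unit clause (¬x4).
Both values of x3 lead to a conflict.
No assignment satisfies every clause.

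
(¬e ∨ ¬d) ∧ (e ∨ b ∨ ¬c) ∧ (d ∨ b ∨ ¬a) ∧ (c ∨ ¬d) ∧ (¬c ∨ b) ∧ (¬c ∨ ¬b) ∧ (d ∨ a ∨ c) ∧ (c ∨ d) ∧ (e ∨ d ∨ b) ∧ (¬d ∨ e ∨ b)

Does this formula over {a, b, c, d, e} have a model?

Try e = False.
Try b = True.
(¬c) alone gives c = False.
(¬d) alone gives d = False.
That conflicts with the unit clause (d).
So b must be the other value — set b = False.
(¬c) alone gives c = False.
(¬d) alone gives d = False.
That conflicts with the unit clause (d).
Neither b = True nor b = False works.
So e must be the other value — set e = True.
(¬d) alone gives d = False.
(c) alone gives c = True.
(b) alone gives b = True.
That conflicts with the unit clause (¬b).
Neither e = True nor e = False works.
No assignment satisfies every clause.

No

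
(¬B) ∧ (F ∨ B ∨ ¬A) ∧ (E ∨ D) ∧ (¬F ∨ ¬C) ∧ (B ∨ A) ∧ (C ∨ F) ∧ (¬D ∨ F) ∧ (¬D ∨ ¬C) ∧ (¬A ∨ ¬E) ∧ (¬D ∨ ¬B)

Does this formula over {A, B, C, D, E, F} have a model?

Yes, satisfiable

The clause (¬B) is unit, so B = False.
The clause (A) is unit, so A = True.
The clause (F) is unit, so F = True.
The clause (¬C) is unit, so C = False.
The clause (¬E) is unit, so E = False.
The clause (D) is unit, so D = True.
All clauses are satisfied.
A satisfying assignment: A ↦ True,  B ↦ False,  C ↦ False,  D ↦ True,  E ↦ False,  F ↦ True.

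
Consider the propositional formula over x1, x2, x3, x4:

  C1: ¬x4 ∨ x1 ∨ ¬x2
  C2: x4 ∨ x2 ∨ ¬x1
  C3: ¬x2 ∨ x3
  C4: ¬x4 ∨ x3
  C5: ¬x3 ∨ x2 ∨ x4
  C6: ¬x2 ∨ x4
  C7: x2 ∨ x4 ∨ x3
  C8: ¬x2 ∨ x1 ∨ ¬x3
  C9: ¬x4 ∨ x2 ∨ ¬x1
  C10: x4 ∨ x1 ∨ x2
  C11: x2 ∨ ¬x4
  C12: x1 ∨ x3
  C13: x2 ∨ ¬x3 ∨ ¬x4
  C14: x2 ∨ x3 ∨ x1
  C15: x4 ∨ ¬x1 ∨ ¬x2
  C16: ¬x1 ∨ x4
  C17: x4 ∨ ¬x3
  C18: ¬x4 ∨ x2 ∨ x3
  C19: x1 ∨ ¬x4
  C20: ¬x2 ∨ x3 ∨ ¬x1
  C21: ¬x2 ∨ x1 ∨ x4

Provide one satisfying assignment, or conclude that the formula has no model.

Suppose x2 = True.
From the singleton clause (x3), x3 = True.
From the singleton clause (x4), x4 = True.
From the singleton clause (x1), x1 = True.
Every clause now holds.

x1: True, x2: True, x3: True, x4: True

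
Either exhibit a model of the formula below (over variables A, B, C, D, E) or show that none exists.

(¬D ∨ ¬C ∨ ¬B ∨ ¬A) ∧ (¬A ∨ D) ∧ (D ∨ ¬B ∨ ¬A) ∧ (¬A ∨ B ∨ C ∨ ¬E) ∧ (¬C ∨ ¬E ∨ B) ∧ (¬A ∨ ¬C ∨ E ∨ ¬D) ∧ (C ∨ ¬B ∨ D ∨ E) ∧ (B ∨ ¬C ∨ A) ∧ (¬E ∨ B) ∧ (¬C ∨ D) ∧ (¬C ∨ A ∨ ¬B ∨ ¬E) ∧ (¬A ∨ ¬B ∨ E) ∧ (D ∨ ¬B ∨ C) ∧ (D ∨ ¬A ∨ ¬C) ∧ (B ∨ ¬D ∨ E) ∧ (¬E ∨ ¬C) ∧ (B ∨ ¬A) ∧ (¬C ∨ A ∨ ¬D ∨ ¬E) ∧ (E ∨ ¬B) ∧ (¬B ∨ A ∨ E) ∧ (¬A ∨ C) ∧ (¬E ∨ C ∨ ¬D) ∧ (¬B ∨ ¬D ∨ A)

A: False; B: False; C: False; D: False; E: False

Case A = False:
Case B = False:
From the singleton clause (¬C), C = False.
From the singleton clause (¬E), E = False.
From the singleton clause (¬D), D = False.
This assignment satisfies each clause.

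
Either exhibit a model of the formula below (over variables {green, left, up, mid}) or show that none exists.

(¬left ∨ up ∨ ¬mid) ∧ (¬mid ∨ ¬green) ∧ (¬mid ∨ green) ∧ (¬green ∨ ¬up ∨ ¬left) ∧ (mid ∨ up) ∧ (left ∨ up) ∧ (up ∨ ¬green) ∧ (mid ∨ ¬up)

UNSATISFIABLE

Branch on mid: set mid = False.
The clause (up) is unit, so up = True.
But (¬up) is also a unit clause — contradiction.
Backtrack on mid: now try mid = True.
The clause (¬green) is unit, so green = False.
But (green) is also a unit clause — contradiction.
Neither mid = True nor mid = False works.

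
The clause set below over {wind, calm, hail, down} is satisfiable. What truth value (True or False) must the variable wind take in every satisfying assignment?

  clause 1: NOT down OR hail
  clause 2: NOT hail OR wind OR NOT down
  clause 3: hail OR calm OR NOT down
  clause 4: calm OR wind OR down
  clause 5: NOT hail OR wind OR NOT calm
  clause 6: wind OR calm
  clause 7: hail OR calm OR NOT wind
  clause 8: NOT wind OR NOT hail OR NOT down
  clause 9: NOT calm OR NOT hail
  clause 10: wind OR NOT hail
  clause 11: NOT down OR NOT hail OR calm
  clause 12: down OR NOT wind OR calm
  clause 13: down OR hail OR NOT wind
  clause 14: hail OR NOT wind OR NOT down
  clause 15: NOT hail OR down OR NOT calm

False

Suppose wind = true.
Try down = false.
From the singleton clause (calm), calm = true.
From the singleton clause (NOT hail), hail = false.
But (hail) is also a unit clause — contradiction.
Backtrack on down: now try down = true.
From the singleton clause (hail), hail = true.
But (NOT hail) is also a unit clause — contradiction.
Both values of down lead to a conflict.
So every satisfying assignment has wind = False.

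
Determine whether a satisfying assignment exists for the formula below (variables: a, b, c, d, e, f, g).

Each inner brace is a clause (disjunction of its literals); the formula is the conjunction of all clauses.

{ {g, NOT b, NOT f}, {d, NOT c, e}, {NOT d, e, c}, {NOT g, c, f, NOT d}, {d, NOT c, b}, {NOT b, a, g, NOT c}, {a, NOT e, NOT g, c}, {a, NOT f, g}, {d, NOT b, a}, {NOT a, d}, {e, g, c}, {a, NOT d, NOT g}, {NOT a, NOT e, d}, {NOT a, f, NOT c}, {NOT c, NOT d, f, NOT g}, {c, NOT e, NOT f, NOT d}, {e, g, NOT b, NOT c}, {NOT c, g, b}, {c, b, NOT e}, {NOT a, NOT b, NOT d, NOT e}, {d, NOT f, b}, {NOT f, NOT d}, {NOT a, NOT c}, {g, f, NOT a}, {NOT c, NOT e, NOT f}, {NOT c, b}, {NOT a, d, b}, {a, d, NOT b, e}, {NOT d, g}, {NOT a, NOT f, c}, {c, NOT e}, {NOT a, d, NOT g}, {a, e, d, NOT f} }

Try a = false.
Try f = false.
Try d = false.
From the singleton clause (NOT b), b = false.
From the singleton clause (NOT c), c = false.
From the singleton clause (NOT e), e = false.
From the singleton clause (g), g = true.
This assignment satisfies each clause.
A satisfying assignment: a: false; b: false; c: false; d: false; e: false; f: false; g: true.

Satisfiable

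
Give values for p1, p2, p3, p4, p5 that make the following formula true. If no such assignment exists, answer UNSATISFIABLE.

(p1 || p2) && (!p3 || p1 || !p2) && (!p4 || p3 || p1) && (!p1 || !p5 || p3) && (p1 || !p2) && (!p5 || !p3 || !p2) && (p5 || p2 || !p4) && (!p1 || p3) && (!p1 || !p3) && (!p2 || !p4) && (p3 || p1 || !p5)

UNSATISFIABLE

Try p1 = true.
Unit clause (p3) forces p3 = true.
Now (!p3) is unsatisfied and unit — conflict.
That branch fails; take p1 = false instead.
Unit clause (p2) forces p2 = true.
Now (!p2) is unsatisfied and unit — conflict.
Neither p1 = true nor p1 = false works.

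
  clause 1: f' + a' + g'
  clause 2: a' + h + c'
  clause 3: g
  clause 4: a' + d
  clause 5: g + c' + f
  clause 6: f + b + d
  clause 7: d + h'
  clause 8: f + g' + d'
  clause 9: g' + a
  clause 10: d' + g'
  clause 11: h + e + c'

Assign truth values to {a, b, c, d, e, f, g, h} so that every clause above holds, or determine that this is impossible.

The clause (g) is unit, so g = 1.
The clause (a) is unit, so a = 1.
The clause (f') is unit, so f = 0.
The clause (d) is unit, so d = 1.
That conflicts with the unit clause (d').

UNSATISFIABLE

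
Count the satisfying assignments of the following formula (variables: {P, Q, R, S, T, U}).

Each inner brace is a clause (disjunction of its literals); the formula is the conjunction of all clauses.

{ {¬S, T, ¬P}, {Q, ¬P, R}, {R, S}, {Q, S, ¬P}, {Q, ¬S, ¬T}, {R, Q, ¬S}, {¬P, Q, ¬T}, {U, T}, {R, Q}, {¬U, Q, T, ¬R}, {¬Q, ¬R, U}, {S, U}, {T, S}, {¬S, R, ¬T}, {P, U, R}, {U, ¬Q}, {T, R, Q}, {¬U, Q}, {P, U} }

There are 2^6 = 64 truth assignments over (P, Q, R, S, T, U).
Split on T. With T = True, the clauses containing T are satisfied and ¬T drops from the rest; 4 of the 2^5 = 32 assignments to the other variables satisfy what remains.
With T = False, by the same count on the reduced clause set, 2 assignments work.
(One model: P=F, Q=T, R=F, S=T, T=F, U=T.)
Total: 4 + 2 = 6.

6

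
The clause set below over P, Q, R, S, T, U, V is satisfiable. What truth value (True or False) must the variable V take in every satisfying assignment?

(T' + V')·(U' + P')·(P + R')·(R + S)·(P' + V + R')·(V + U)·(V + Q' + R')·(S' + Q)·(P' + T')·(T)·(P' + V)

Suppose V = 1.
Unit clause (T') forces T = 0.
But (T) is also a unit clause — contradiction.
So every satisfying assignment has V = False.

False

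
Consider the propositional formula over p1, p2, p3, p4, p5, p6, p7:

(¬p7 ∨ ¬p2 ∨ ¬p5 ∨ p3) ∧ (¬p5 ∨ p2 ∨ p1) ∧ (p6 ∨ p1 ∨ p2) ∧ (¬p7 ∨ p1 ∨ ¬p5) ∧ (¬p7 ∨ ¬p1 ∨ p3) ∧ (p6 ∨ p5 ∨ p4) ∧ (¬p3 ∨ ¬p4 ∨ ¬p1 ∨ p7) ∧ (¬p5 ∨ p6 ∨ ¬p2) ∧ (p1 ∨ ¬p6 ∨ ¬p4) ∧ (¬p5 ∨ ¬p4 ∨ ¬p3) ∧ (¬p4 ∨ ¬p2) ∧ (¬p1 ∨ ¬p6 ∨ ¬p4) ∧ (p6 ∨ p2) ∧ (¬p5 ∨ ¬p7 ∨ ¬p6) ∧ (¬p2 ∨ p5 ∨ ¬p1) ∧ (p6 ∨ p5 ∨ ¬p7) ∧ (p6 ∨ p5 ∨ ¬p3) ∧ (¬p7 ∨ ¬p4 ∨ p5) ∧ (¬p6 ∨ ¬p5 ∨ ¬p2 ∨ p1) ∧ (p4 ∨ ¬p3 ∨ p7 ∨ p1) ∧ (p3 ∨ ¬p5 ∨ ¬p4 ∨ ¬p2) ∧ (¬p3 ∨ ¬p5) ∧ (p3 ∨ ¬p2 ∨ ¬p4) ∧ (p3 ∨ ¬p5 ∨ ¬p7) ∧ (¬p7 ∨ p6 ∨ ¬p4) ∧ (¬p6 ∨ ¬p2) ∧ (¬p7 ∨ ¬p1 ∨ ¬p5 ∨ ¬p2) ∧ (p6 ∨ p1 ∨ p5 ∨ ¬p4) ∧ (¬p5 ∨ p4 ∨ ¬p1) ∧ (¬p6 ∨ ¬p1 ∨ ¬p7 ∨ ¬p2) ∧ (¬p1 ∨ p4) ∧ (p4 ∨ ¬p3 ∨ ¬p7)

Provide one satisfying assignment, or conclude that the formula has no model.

p1 ↦ False, p2 ↦ False, p3 ↦ False, p4 ↦ False, p5 ↦ False, p6 ↦ True, p7 ↦ False

Case p4 = False:
The clause (¬p1) is unit, so p1 = False.
Case p5 = False:
The clause (p6) is unit, so p6 = True.
The clause (¬p2) is unit, so p2 = False.
Case p3 = False:
Every clause is now satisfied; p7 is unconstrained.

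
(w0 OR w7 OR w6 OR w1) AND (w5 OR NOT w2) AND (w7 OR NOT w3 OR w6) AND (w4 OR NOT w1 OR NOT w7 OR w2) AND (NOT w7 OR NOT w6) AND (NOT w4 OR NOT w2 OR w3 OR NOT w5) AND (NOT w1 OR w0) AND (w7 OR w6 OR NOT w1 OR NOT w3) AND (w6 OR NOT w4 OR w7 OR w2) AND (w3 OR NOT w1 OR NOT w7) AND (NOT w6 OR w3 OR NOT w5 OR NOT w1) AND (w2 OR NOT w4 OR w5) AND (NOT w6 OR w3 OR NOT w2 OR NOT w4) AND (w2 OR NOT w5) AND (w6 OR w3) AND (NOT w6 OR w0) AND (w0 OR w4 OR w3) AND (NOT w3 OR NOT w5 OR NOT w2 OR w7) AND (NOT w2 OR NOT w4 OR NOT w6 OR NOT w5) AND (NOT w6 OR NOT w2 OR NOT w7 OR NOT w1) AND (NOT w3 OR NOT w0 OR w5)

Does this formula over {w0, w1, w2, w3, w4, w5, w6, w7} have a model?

Branch on w5: set w5 = true.
Unit clause (w2) forces w2 = true.
Branch on w7: set w7 = true.
Unit clause (NOT w6) forces w6 = false.
Unit clause (w3) forces w3 = true.
Branch on w1: set w1 = false.
Every clause is now satisfied; w0, w4 are unconstrained.
A satisfying assignment: w0: false, w1: false, w2: true, w3: true, w4: true, w5: true, w6: false, w7: true.

Satisfiable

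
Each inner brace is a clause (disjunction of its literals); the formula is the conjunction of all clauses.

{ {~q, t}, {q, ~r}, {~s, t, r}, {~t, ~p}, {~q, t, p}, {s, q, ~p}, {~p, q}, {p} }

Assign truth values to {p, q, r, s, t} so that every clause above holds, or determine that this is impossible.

The clause (p) is unit, so p = 1.
The clause (~t) is unit, so t = 0.
The clause (~q) is unit, so q = 0.
But (q) is also a unit clause — contradiction.

UNSATISFIABLE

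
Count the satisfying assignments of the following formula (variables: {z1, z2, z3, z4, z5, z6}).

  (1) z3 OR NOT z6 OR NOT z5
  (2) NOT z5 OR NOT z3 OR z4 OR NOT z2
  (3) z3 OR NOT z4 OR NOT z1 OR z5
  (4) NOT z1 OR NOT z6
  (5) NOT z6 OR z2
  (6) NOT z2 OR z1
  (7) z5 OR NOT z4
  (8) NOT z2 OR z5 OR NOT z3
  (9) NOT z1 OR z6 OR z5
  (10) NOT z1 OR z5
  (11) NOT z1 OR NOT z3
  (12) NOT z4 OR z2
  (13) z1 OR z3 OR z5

There are 2^6 = 64 truth assignments over (z1, z2, z3, z4, z5, z6).
Split on z6. With z6 = true, the clauses containing z6 are satisfied and NOT z6 drops from the rest; 0 of the 2^5 = 32 assignments to the other variables satisfy what remains.
With z6 = false, by the same count on the reduced clause set, 6 assignments work.
(One model: z1=F, z2=F, z3=F, z4=F, z5=T, z6=F.)
Total: 0 + 6 = 6.

6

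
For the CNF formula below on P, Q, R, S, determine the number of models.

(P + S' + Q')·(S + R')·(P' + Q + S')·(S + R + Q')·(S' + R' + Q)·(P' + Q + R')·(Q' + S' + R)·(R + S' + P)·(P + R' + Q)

There are 2^4 = 16 truth assignments over (P, Q, R, S).
Check each against the 9 clauses (columns in the order P, Q, R, S):
  F F F F  ✓ satisfies all
  F F F T  ✗ fails (R + S' + P)
  F F T F  ✗ fails (S + R')
  F F T T  ✗ fails (S' + R' + Q)
  F T F F  ✗ fails (S + R + Q')
  F T F T  ✗ fails (P + S' + Q')
  F T T F  ✗ fails (S + R')
  F T T T  ✗ fails (P + S' + Q')
  T F F F  ✓ satisfies all
  T F F T  ✗ fails (P' + Q + S')
  T F T F  ✗ fails (S + R')
  T F T T  ✗ fails (P' + Q + S')
  T T F F  ✗ fails (S + R + Q')
  T T F T  ✗ fails (Q' + S' + R)
  T T T F  ✗ fails (S + R')
  T T T T  ✓ satisfies all
3 of the 16 rows are models.

3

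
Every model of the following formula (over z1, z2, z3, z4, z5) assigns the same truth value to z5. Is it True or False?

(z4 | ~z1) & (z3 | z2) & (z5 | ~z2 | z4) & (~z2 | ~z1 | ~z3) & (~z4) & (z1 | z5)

True

Suppose z5 = 0.
The clause (~z4) is unit, so z4 = 0.
The clause (~z1) is unit, so z1 = 0.
But (z1) is also a unit clause — contradiction.
So every satisfying assignment has z5 = True.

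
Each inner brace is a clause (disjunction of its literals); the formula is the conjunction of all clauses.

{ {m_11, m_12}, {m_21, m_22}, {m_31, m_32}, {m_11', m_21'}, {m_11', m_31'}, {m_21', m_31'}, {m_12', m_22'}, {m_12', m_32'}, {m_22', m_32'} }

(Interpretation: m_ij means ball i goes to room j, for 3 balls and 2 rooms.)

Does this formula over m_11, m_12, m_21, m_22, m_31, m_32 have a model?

Case m_11 = 1:
The clause (m_21') is unit, so m_21 = 0.
The clause (m_22) is unit, so m_22 = 1.
The clause (m_31') is unit, so m_31 = 0.
The clause (m_32) is unit, so m_32 = 1.
That conflicts with the unit clause (m_32').
Backtrack on m_11: now try m_11 = 0.
The clause (m_12) is unit, so m_12 = 1.
The clause (m_22') is unit, so m_22 = 0.
The clause (m_21) is unit, so m_21 = 1.
The clause (m_31') is unit, so m_31 = 0.
The clause (m_32) is unit, so m_32 = 1.
That conflicts with the unit clause (m_32').
Both values of m_11 lead to a conflict.
No assignment satisfies every clause.

No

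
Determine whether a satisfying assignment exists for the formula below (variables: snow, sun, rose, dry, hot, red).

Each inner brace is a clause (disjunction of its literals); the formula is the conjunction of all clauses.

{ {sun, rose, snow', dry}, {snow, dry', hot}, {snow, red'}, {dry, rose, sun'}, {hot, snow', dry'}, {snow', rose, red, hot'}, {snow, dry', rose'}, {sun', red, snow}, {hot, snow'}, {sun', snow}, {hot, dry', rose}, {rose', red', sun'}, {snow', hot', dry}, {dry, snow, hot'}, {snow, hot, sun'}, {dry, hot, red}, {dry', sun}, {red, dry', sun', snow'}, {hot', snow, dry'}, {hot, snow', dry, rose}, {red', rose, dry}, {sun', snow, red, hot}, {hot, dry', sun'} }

Suppose snow = 1.
From the singleton clause (hot), hot = 1.
From the singleton clause (dry), dry = 1.
From the singleton clause (sun), sun = 1.
From the singleton clause (red), red = 1.
From the singleton clause (rose'), rose = 0.
Every clause now holds.
A satisfying assignment: snow=1,  sun=1,  rose=0,  dry=1,  hot=1,  red=1.

Satisfiable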